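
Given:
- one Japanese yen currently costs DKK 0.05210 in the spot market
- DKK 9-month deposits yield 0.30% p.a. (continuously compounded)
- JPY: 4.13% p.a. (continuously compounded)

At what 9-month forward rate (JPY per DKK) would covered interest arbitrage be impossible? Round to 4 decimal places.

T = 9/12 years.
Growth of 1 DKK over T: e^(0.0030×9/12) = 1.00225253.
JPY accumulates by e^(0.0413×9/12) = 1.03145972.
CIP: F = S · (grow DKK)/(grow JPY) = 0.0521 × 1.00225253/1.03145972 = 0.050624717 DKK per JPY.
Invert for JPY per DKK: 1 / 0.050624717 = 19.7532.

19.7532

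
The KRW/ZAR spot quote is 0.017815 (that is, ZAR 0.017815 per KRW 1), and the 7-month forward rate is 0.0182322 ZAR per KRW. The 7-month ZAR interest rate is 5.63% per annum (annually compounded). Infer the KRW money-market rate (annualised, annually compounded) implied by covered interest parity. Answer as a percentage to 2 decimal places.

T = 7/12 years.
F/S = 0.0182322/0.017815 = 1.0234185 = (growth of ZAR) / (growth of KRW).
The ZAR side grows by (1 + 0.0563)^(7/12) = 1.0324664.
Hence g_KRW = 1.0088409.
r = 1.0088409^(12/7) − 1 = 0.015204 → 1.52%.

1.52%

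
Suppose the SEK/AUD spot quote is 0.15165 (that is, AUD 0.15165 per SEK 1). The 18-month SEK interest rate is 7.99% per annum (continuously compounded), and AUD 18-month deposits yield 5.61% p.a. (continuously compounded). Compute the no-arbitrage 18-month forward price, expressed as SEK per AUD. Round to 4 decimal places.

6.8338

T = 18/12 years.
AUD accumulates by e^(0.0561×18/12) = 1.0877921.
Growth of 1 SEK over T: e^(0.0799×18/12) = 1.1273277.
Forward (AUD per SEK) = 0.15165 × 1.0877921 / 1.1273277 = 0.1463316.
Invert for SEK per AUD: 1 / 0.1463316 = 6.8338.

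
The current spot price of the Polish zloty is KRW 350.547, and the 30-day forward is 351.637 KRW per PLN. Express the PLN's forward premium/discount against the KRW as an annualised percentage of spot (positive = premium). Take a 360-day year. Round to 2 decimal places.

T = 30/360 years.
PLN trades forward at +0.31094% vs spot over the period.
Annualise by dividing by T: 0.0031094 / (30/360) = 0.037313 → 3.73%.

+3.73%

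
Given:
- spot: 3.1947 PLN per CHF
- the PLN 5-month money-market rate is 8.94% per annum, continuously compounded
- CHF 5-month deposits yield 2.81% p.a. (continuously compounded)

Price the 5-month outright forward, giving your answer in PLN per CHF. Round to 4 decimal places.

T = 5/12 years.
Growth of 1 PLN over T: e^(0.0894×5/12) = 1.0379525.
Growth of 1 CHF over T: e^(0.0281×5/12) = 1.0117771.
So F = 3.1947 × 1.0379525 / 1.0117771 = 3.277349 (PLN/CHF).

3.2773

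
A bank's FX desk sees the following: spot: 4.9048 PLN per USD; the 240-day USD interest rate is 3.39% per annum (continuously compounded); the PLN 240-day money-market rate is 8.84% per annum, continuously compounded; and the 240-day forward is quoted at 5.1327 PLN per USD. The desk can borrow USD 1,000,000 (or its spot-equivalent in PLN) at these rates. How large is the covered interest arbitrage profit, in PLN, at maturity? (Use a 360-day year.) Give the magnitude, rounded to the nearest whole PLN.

T = 240/360 years.
Keep in USD, deliver into the forward: 1,000,000·1.022857315·5.1327 = PLN 5,250,019.74.
Swap to PLN now, deposit: 1,000,000·4.9048·1.060704525 = PLN 5,202,543.55.
The quoted forward overvalues USD, so borrow PLN, buy USD at spot, deposit the USD at 3.39%, and sell the proceeds forward at 5.1327.
Profit = 5,250,019.74 − 5,202,543.55 = PLN 47,476.

PLN 47,476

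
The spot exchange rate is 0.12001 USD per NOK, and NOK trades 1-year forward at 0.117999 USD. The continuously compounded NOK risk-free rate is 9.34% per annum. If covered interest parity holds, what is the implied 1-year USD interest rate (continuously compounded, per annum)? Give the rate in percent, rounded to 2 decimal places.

T = 1 year.
By CIP, F/S equals the USD-to-NOK growth ratio: 0.117999/0.12001 = 0.9832431.
The NOK side grows by e^(0.0934×1) = 1.0979008.
Hence g_USD = 1.0795034.
Take logs: ln 1.0795034 / 1 = 0.076501, so 7.65%.

7.65%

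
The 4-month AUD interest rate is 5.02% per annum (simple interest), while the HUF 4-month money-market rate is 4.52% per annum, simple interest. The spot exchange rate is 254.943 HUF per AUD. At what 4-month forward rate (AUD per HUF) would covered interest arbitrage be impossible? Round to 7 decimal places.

T = 4/12 years.
HUF accumulates by 1 + 0.0452×4/12 = 1.0150667.
AUD growth factor: 1 + 0.0502×4/12 = 1.0167333.
So F = 254.943 × 1.0150667 / 1.0167333 = 254.5251 (HUF/AUD).
Quoted the other way: 1/254.5251 = 0.0039289 AUD per HUF.

0.0039289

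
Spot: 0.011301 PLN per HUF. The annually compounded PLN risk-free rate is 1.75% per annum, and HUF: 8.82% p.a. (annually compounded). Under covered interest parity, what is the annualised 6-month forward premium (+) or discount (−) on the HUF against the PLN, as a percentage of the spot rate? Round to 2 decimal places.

T = 6/12 years.
No-arbitrage forward: 0.011301 × 1.0087121 / 1.0431683 = 0.010927724 PLN/HUF.
Annualised premium = (F − S)/S × (1/T) = (0.010927724 − 0.011301)/0.011301 ÷ (6/12) = -6.61%.

-6.61%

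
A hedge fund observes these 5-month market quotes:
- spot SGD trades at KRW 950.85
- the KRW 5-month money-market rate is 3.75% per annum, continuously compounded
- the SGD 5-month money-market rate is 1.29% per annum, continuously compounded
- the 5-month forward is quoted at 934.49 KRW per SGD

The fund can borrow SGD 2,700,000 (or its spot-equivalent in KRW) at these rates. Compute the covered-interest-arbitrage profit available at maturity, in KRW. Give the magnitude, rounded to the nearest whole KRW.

KRW 71,002,715

T = 5/12 years.
Keep in SGD, deliver into the forward: 2,700,000·1.005389471229·934.49 = KRW 2,536,721,298.82.
Swap to KRW now, deposit: 2,700,000·950.85·1.015747708587 = KRW 2,607,724,013.52.
The quoted forward undervalues SGD, so borrow SGD, convert to KRW at spot, deposit the KRW at 3.75%, and buy SGD forward at 934.49 to cover the loan.
The gap between the two covered legs is KRW 71,002,715.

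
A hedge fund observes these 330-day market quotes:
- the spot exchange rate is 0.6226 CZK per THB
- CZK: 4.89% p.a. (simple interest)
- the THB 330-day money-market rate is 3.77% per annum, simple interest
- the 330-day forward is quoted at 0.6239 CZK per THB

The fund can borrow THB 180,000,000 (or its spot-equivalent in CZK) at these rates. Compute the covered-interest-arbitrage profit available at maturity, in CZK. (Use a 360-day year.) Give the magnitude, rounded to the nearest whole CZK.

T = 330/360 years.
Keep in THB, deliver into the forward: 180,000,000·1.03455833333·0.6239 = CZK 116,182,969.95.
Swap to CZK now, deposit: 180,000,000·0.6226·1.044825 = CZK 117,091,448.10.
The quoted forward undervalues THB, so borrow THB, convert to CZK at spot, deposit the CZK at 4.89%, and buy THB forward at 0.6239 to cover the loan.
Profit = 117,091,448.10 − 116,182,969.95 = CZK 908,478.

CZK 908,478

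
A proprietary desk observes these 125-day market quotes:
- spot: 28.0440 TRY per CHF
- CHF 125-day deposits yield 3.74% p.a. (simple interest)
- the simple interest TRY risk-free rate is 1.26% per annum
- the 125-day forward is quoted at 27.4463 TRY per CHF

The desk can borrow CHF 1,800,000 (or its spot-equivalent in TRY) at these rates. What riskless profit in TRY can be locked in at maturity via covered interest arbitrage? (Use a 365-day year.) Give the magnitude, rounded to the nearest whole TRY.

TRY 660,912

T = 125/365 years.
Keep in CHF, deliver into the forward: 1,800,000·1.0128082192·27.4463 = TRY 50,036,108.81.
Swap to TRY now, deposit: 1,800,000·28.0440·1.0043150685 = TRY 50,697,021.21.
The quoted forward undervalues CHF, so borrow CHF, convert to TRY at spot, deposit the TRY at 1.26%, and buy CHF forward at 27.4463 to cover the loan.
Arbitrage profit = |50,036,108.81 − 50,697,021.21| = TRY 660,912.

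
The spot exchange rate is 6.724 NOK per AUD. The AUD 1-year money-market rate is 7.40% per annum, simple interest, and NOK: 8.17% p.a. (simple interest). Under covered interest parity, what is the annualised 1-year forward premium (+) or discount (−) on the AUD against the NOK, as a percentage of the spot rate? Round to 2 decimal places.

+0.72%

T = 1 year.
No-arbitrage forward: 6.724 × 1.081700 / 1.074000 = 6.772207 NOK/AUD.
Annualised premium = (F − S)/S × (1/T) = (6.772207 − 6.724)/6.724 ÷ 1 = 0.72%.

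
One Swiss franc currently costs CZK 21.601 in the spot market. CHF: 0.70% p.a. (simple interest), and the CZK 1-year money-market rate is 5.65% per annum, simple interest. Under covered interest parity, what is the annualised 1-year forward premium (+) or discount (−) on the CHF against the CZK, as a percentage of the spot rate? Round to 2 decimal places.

+4.92%

T = 1 year.
F = S · g_CZK/g_CHF = 21.601 × 1.056500/1.007000 = 22.662817.
(F − S)/S ÷ T = (22.662817 − 21.601)/21.601/1 = 0.049156 → 4.92%.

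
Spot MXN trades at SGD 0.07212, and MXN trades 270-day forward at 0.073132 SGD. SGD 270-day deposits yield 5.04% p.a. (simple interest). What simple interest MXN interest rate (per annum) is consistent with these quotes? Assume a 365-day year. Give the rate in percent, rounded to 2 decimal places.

3.10%

T = 270/365 years.
By CIP, F/S equals the SGD-to-MXN growth ratio: 0.073132/0.07212 = 1.0140322.
SGD growth factor: 1 + 0.0504×270/365 = 1.0372822.
So the MXN growth factor = 1.0229283.
(1.0229283 − 1)/T = 0.030996, i.e. 3.10%.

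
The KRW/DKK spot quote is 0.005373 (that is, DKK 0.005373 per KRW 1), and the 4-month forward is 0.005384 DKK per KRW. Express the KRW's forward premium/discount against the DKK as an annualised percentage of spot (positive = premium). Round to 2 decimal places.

T = 4/12 years.
Period premium: (0.005384 − 0.005373)/0.005373 = 0.0020473.
Annualise by dividing by T: 0.0020473 / (4/12) = 0.006142 → 0.61%.

+0.61%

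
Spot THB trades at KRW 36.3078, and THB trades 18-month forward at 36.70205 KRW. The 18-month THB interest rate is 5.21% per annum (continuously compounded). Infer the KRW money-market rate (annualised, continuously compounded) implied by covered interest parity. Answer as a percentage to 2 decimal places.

T = 18/12 years.
F/S = 36.70205/36.3078 = 1.0108585 = (growth of KRW) / (growth of THB).
The THB side grows by e^(0.0521×18/12) = 1.0812848.
Hence g_KRW = 1.0930259.
Take logs: ln 1.0930259 / (18/12) = 0.059300, so 5.93%.

5.93%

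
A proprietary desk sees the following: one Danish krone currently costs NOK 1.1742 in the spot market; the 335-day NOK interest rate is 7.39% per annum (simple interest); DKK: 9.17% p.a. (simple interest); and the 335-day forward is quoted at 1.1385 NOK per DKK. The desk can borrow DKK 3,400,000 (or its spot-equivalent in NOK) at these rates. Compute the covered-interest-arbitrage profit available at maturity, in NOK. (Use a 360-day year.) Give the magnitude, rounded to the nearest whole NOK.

T = 335/360 years.
Route A — deposit DKK, sell forward: 3,400,000 × 1.085331944 × 1.1385 = NOK 4,201,211.42.
Route B — convert at spot, deposit NOK: 3,400,000 × 1.1742 × 1.068768056 = NOK 4,266,821.33.
The quoted forward undervalues DKK, so borrow DKK, convert to NOK at spot, deposit the NOK at 7.39%, and buy DKK forward at 1.1385 to cover the loan.
Profit = 4,266,821.33 − 4,201,211.42 = NOK 65,610.

NOK 65,610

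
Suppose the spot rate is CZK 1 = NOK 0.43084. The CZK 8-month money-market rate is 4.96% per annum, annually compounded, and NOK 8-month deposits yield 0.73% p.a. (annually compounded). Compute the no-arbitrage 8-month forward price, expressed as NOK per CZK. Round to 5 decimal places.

T = 8/12 years.
Growth of 1 NOK over T: (1 + 0.0073)^(8/12) = 1.0048608.
CZK accumulates by (1 + 0.0496)^(8/12) = 1.0327992.
So F = 0.43084 × 1.0048608 / 1.0327992 = 0.4191853 (NOK/CZK).

0.41919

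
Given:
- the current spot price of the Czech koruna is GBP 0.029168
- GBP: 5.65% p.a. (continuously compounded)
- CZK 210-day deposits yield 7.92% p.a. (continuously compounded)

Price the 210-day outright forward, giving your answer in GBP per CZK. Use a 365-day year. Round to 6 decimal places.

0.028790

T = 210/365 years.
Growth of 1 GBP over T: e^(0.0565×210/365) = 1.033041.
CZK accumulates by e^(0.0792×210/365) = 1.0466213.
CIP: F = S · (grow GBP)/(grow CZK) = 0.029168 × 1.033041/1.0466213 = 0.02878953 GBP per CZK.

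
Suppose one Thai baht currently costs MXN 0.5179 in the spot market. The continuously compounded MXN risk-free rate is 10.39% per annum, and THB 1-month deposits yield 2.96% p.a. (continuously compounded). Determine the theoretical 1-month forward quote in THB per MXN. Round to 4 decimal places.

T = 1/12 years.
Growth of 1 MXN over T: e^(0.1039×1/12) = 1.0086959.
THB growth factor: e^(0.0296×1/12) = 1.0024697.
CIP: F = S · (grow MXN)/(grow THB) = 0.5179 × 1.0086959/1.0024697 = 0.5211166 MXN per THB.
Invert for THB per MXN: 1 / 0.5211166 = 1.9190.

1.9190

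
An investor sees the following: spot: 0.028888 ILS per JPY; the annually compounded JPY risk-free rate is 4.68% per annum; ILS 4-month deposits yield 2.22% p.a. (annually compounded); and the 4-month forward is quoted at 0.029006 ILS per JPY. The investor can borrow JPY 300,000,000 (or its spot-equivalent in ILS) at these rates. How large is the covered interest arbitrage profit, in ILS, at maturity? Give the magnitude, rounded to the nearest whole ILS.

T = 4/12 years.
Invest the JPY and cover forward: 300,000,000 × 1.015362776 × 0.029006 = ILS 8,835,483.80.
Convert at spot and invest in ILS: 300,000,000 × 0.028888 × 1.007345906 = ILS 8,730,062.56.
The quoted forward overvalues JPY, so borrow ILS, buy JPY at spot, deposit the JPY at 4.68%, and sell the proceeds forward at 0.029006.
Profit = 8,835,483.80 − 8,730,062.56 = ILS 105,421.

ILS 105,421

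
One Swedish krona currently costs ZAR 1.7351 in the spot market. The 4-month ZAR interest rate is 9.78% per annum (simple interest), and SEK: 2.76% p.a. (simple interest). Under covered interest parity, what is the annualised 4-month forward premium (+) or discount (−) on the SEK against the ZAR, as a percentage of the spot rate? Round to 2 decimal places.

T = 4/12 years.
CIP forward (ZAR per SEK) = 1.7351 × 1.032600/1.009200 = 1.7753312.
(F − S)/S ÷ T = (1.7753312 − 1.7351)/1.7351/(4/12) = 0.069560 → 6.96%.

+6.96%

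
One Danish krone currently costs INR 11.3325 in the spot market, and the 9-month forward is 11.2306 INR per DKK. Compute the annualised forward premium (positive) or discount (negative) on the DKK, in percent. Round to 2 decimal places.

-1.20%

T = 9/12 years.
(F − S)/S = (11.2306 − 11.3325)/11.3325 = -0.0089918.
Annualise by dividing by T: -0.0089918 / (9/12) = -0.011989 → -1.20%.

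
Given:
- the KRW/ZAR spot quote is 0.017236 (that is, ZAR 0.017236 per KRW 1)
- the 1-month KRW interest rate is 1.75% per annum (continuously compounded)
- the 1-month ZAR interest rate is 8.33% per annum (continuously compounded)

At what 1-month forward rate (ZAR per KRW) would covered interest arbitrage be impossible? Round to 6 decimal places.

T = 1/12 years.
ZAR accumulates by e^(0.0833×1/12) = 1.0069658.
KRW accumulates by e^(0.0175×1/12) = 1.0014594.
CIP: F = S · (grow ZAR)/(grow KRW) = 0.017236 × 1.0069658/1.0014594 = 0.01733077 ZAR per KRW.

0.017331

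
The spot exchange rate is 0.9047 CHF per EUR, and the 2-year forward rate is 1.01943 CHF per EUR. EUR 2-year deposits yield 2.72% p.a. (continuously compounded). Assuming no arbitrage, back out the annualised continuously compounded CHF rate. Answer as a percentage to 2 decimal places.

T = 2 years.
CIP gives F = S · g_CHF/g_EUR, so g_CHF/g_EUR = 1.01943/0.9047 = 1.1268155.
EUR growth factor: e^(0.0272×2) = 1.0559069.
Hence g_CHF = 1.1898123.
Take logs: ln 1.1898123 / 2 = 0.086898, so 8.69%.

8.69%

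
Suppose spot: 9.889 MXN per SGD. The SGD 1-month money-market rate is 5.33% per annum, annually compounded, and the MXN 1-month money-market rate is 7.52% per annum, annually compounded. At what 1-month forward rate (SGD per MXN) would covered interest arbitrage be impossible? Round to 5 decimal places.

0.10095

T = 1/12 years.
MXN growth factor: (1 + 0.0752)^(1/12) = 1.0060605.
SGD growth factor: (1 + 0.0533)^(1/12) = 1.0043367.
Forward (MXN per SGD) = 9.889 × 1.0060605 / 1.0043367 = 9.905973.
Quoted the other way: 1/9.905973 = 0.10095 SGD per MXN.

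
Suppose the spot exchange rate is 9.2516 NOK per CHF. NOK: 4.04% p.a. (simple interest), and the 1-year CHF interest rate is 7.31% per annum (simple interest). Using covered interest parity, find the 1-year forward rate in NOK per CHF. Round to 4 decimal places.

T = 1 year.
NOK accumulates by 1 + 0.0404×1 = 1.040400.
CHF growth factor: 1 + 0.0731×1 = 1.073100.
Forward (NOK per CHF) = 9.2516 × 1.040400 / 1.073100 = 8.969681.

8.9697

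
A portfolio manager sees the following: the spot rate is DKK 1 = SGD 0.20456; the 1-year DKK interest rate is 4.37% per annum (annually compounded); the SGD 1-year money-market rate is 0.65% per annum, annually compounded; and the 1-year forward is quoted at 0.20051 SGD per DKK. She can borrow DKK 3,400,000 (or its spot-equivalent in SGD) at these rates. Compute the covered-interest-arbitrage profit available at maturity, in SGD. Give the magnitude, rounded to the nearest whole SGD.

SGD 11,501

T = 1 year.
Invest the DKK and cover forward: 3,400,000 × 1.043700 × 0.20051 = SGD 711,525.78.
Convert at spot and invest in SGD: 3,400,000 × 0.20456 × 1.006500 = SGD 700,024.78.
The quoted forward overvalues DKK, so borrow SGD, buy DKK at spot, deposit the DKK at 4.37%, and sell the proceeds forward at 0.20051.
Profit = 711,525.78 − 700,024.78 = SGD 11,501.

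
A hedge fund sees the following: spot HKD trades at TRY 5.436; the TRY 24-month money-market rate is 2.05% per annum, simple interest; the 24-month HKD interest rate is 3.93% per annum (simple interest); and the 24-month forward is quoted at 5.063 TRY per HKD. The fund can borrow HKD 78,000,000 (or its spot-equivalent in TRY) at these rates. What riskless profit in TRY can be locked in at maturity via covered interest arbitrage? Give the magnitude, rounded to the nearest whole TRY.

TRY 15,438,088

T = 2 years.
Keep in HKD, deliver into the forward: 78,000,000·1.078600·5.063 = TRY 425,954,240.40.
Swap to TRY now, deposit: 78,000,000·5.436·1.041000 = TRY 441,392,328.00.
The quoted forward undervalues HKD, so borrow HKD, convert to TRY at spot, deposit the TRY at 2.05%, and buy HKD forward at 5.063 to cover the loan.
Profit = 441,392,328.00 − 425,954,240.40 = TRY 15,438,088.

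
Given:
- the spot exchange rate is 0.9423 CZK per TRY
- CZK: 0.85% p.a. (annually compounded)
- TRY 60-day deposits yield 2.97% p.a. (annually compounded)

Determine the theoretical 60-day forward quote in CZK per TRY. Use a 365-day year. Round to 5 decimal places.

0.93908

T = 60/365 years.
Growth of 1 CZK over T: (1 + 0.0085)^(60/365) = 1.0013923.
TRY growth factor: (1 + 0.0297)^(60/365) = 1.0048227.
CIP: F = S · (grow CZK)/(grow TRY) = 0.9423 × 1.0013923/1.0048227 = 0.9390830 CZK per TRY.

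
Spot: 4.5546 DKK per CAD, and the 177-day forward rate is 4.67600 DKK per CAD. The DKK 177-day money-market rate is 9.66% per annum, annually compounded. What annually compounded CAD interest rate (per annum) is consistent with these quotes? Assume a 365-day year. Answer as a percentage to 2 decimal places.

T = 177/365 years.
F/S = 4.676/4.5546 = 1.0266544 = (growth of DKK) / (growth of CAD).
DKK growth factor: (1 + 0.0966)^(177/365) = 1.0457326.
So the CAD growth factor = 1.0185829.
r = 1.0185829^(365/177) − 1 = 0.038699 → 3.87%.

3.87%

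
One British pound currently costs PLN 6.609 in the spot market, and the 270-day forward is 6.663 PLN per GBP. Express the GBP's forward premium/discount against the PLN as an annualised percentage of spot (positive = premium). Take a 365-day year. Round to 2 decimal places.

T = 270/365 years.
GBP trades forward at +0.81707% vs spot over the period.
Per annum: 0.0081707 / (270/365) = 0.011046 = 1.10%.

+1.10%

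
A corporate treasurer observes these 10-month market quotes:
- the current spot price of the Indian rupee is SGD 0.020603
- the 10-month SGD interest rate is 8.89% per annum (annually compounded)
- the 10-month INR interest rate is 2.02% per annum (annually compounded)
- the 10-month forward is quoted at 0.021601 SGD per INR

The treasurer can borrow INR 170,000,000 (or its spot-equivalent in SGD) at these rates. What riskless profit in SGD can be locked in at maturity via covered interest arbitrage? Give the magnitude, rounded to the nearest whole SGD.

T = 10/12 years.
Keep in INR, deliver into the forward: 170,000,000·1.016805217·0.021601 = SGD 3,733,881.61.
Swap to SGD now, deposit: 170,000,000·0.020603·1.073552608 = SGD 3,760,128.75.
The quoted forward undervalues INR, so borrow INR, convert to SGD at spot, deposit the SGD at 8.89%, and buy INR forward at 0.021601 to cover the loan.
The gap between the two covered legs is SGD 26,247.

SGD 26,247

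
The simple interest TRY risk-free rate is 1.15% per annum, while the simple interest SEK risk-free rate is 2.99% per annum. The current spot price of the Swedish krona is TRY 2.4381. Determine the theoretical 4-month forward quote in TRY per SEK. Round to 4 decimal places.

T = 4/12 years.
TRY accumulates by 1 + 0.0115×4/12 = 1.0038333.
Growth of 1 SEK over T: 1 + 0.0299×4/12 = 1.0099667.
CIP: F = S · (grow TRY)/(grow SEK) = 2.4381 × 1.0038333/1.0099667 = 2.423294 TRY per SEK.

2.4233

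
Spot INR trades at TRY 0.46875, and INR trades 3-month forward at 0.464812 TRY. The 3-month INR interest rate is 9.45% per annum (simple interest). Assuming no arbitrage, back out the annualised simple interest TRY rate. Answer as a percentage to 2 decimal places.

T = 3/12 years.
By CIP, F/S equals the TRY-to-INR growth ratio: 0.464812/0.46875 = 0.9915989.
The INR side grows by 1 + 0.0945×3/12 = 1.023625.
Hence g_TRY = 1.0150254.
(1.0150254 − 1)/T = 0.060102, i.e. 6.01%.

6.01%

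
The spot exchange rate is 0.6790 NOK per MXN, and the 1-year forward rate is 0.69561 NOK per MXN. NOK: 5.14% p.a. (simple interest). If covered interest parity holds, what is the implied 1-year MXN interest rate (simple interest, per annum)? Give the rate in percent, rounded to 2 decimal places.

T = 1 year.
By CIP, F/S equals the NOK-to-MXN growth ratio: 0.69561/0.679 = 1.0244624.
The NOK side grows by 1 + 0.0514×1 = 1.051400.
Hence g_MXN = 1.0262944.
r = (1.0262944 − 1)/1 = 0.026294 → 2.63%.

2.63%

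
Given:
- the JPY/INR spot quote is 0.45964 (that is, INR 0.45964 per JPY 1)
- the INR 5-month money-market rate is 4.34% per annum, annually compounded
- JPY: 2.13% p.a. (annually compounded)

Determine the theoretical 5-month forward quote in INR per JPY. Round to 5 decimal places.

T = 5/12 years.
INR accumulates by (1 + 0.0434)^(5/12) = 1.0178595.
Growth of 1 JPY over T: (1 + 0.0213)^(5/12) = 1.0088205.
So F = 0.45964 × 1.0178595 / 1.0088205 = 0.4637584 (INR/JPY).

0.46376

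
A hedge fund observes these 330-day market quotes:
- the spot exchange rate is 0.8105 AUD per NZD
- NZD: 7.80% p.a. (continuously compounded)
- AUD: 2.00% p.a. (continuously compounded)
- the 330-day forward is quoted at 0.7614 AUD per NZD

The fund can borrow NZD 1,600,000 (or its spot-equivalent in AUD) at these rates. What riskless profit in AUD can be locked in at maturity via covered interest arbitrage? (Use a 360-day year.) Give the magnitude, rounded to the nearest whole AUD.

AUD 12,260

T = 330/360 years.
Invest the NZD and cover forward: 1,600,000 × 1.074118151 × 0.7614 = AUD 1,308,533.70.
Convert at spot and invest in AUD: 1,600,000 × 0.8105 × 1.018502421 = AUD 1,320,793.94.
The quoted forward undervalues NZD, so borrow NZD, convert to AUD at spot, deposit the AUD at 2.00%, and buy NZD forward at 0.7614 to cover the loan.
Arbitrage profit = |1,308,533.70 − 1,320,793.94| = AUD 12,260.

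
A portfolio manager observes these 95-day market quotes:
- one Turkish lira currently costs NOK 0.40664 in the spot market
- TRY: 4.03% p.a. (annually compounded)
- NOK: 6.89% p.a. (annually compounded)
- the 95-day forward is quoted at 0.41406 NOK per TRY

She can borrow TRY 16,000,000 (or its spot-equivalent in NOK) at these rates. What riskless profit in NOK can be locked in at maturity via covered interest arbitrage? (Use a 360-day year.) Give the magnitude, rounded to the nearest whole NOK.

NOK 72,743

T = 95/360 years.
Route A — deposit TRY, sell forward: 16,000,000 × 1.010480562 × 0.41406 = NOK 6,694,393.30.
Route B — convert at spot, deposit NOK: 16,000,000 × 0.40664 × 1.017738428 = NOK 6,621,650.47.
The quoted forward overvalues TRY, so borrow NOK, buy TRY at spot, deposit the TRY at 4.03%, and sell the proceeds forward at 0.41406.
Arbitrage profit = |6,694,393.30 − 6,621,650.47| = NOK 72,743.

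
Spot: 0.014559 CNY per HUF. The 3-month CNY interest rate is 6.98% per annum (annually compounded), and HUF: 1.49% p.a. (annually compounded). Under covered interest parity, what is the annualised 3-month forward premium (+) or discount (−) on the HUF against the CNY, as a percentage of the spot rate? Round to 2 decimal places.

+5.30%

T = 3/12 years.
No-arbitrage forward: 0.014559 × 1.017011 / 1.0037044 = 0.014752016 CNY/HUF.
Annualised premium = (F − S)/S × (1/T) = (0.014752016 − 0.014559)/0.014559 ÷ (3/12) = 5.30%.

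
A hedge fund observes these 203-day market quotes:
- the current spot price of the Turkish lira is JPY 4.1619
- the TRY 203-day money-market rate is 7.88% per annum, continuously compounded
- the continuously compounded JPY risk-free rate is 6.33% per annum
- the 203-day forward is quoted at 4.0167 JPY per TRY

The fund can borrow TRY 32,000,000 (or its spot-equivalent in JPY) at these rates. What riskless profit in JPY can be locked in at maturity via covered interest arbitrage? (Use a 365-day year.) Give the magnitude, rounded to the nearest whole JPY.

JPY 3,660,189

T = 203/365 years.
Keep in TRY, deliver into the forward: 32,000,000·1.04480028615·4.0167 = JPY 134,292,777.90.
Swap to JPY now, deposit: 32,000,000·4.1619·1.03583224544 = JPY 137,952,967.11.
The quoted forward undervalues TRY, so borrow TRY, convert to JPY at spot, deposit the JPY at 6.33%, and buy TRY forward at 4.0167 to cover the loan.
Profit = 137,952,967.11 − 134,292,777.90 = JPY 3,660,189.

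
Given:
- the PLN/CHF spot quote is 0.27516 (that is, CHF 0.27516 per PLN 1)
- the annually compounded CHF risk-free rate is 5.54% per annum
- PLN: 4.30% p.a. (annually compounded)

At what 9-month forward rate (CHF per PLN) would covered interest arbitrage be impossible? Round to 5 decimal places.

0.27761

T = 9/12 years.
Growth of 1 CHF over T: (1 + 0.0554)^(9/12) = 1.0412687.
PLN growth factor: (1 + 0.0430)^(9/12) = 1.0320797.
CIP: F = S · (grow CHF)/(grow PLN) = 0.27516 × 1.0412687/1.0320797 = 0.2776099 CHF per PLN.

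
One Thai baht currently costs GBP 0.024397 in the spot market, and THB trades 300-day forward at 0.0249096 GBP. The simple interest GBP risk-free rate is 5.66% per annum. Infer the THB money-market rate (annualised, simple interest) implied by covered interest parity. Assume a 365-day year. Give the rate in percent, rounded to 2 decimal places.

3.04%

T = 300/365 years.
By CIP, F/S equals the GBP-to-THB growth ratio: 0.0249096/0.024397 = 1.0210108.
The GBP side grows by 1 + 0.0566×300/365 = 1.0465205.
So the THB growth factor = 1.0249848.
r = (1.0249848 − 1)/(300/365) = 0.030398 → 3.04%.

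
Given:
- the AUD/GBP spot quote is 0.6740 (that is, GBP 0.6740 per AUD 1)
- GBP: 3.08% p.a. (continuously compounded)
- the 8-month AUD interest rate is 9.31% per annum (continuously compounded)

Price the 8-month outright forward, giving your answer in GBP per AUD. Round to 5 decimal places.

T = 8/12 years.
GBP accumulates by e^(0.0308×8/12) = 1.0207456.
Growth of 1 AUD over T: e^(0.0931×8/12) = 1.0640333.
CIP: F = S · (grow GBP)/(grow AUD) = 0.674 × 1.0207456/1.0640333 = 0.6465799 GBP per AUD.

0.64658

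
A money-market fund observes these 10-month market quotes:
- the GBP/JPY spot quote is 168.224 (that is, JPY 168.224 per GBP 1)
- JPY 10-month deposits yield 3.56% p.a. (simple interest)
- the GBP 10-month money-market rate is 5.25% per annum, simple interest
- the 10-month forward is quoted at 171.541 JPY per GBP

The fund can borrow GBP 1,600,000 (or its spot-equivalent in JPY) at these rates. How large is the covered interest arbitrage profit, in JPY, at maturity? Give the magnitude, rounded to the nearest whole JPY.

JPY 9,330,037

T = 10/12 years.
Route A — deposit GBP, sell forward: 1,600,000 × 1.043750 × 171.541 = JPY 286,473,470.00.
Route B — convert at spot, deposit JPY: 1,600,000 × 168.224 × 1.02966666667 = JPY 277,143,432.53.
The quoted forward overvalues GBP, so borrow JPY, buy GBP at spot, deposit the GBP at 5.25%, and sell the proceeds forward at 171.541.
Profit = 286,473,470.00 − 277,143,432.53 = JPY 9,330,037.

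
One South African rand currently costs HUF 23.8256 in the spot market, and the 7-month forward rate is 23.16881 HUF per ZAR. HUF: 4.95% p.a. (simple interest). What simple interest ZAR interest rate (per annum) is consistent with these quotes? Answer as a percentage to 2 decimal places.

9.95%

T = 7/12 years.
CIP gives F = S · g_HUF/g_ZAR, so g_HUF/g_ZAR = 23.16881/23.8256 = 0.9724334.
The HUF side grows by 1 + 0.0495×7/12 = 1.028875.
So the ZAR growth factor = 1.0580416.
r = (1.0580416 − 1)/(7/12) = 0.099500 → 9.95%.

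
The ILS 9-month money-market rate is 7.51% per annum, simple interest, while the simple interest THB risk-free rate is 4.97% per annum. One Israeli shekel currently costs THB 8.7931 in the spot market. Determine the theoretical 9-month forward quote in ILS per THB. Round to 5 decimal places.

0.11581

T = 9/12 years.
THB growth factor: 1 + 0.0497×9/12 = 1.037275.
ILS growth factor: 1 + 0.0751×9/12 = 1.056325.
So F = 8.7931 × 1.037275 / 1.056325 = 8.634523 (THB/ILS).
Invert for ILS per THB: 1 / 8.634523 = 0.11581.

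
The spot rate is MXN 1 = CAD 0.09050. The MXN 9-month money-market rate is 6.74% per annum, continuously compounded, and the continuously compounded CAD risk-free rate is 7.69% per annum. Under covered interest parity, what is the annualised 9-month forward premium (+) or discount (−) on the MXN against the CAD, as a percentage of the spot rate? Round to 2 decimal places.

+0.95%

T = 9/12 years.
F = S · g_CAD/g_MXN = 0.0905 × 1.0593706/1.0518495 = 0.09114711.
(F − S)/S ÷ T = (0.09114711 − 0.0905)/0.0905/(9/12) = 0.009534 → 0.95%.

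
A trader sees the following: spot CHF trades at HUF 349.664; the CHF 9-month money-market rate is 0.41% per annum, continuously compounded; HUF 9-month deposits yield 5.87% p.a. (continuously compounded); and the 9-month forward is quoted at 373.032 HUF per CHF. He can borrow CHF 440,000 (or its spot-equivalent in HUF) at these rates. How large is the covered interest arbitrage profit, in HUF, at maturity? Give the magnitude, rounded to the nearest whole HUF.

HUF 3,862,757

T = 9/12 years.
Route A — deposit CHF, sell forward: 440,000 × 1.00307973266 × 373.032 = HUF 164,639,569.09.
Route B — convert at spot, deposit HUF: 440,000 × 349.664 × 1.04500847977 = HUF 160,776,811.83.
The quoted forward overvalues CHF, so borrow HUF, buy CHF at spot, deposit the CHF at 0.41%, and sell the proceeds forward at 373.032.
Profit = 164,639,569.09 − 160,776,811.83 = HUF 3,862,757.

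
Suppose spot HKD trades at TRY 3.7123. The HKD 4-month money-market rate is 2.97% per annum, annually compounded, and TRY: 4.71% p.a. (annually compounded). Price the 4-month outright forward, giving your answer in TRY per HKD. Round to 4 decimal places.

T = 4/12 years.
Growth of 1 TRY over T: (1 + 0.0471)^(4/12) = 1.0154598.
Growth of 1 HKD over T: (1 + 0.0297)^(4/12) = 1.0098036.
CIP: F = S · (grow TRY)/(grow HKD) = 3.7123 × 1.0154598/1.0098036 = 3.733094 TRY per HKD.

3.7331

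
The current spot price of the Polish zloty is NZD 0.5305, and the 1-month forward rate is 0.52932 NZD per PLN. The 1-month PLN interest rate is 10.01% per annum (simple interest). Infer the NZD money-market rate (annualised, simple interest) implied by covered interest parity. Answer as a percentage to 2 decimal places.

T = 1/12 years.
F/S = 0.52932/0.5305 = 0.9977757 = (growth of NZD) / (growth of PLN).
PLN growth factor: 1 + 0.1001×1/12 = 1.0083417.
That pins the NZD growth at 1.0060988.
(1.0060988 − 1)/T = 0.073186, i.e. 7.32%.

7.32%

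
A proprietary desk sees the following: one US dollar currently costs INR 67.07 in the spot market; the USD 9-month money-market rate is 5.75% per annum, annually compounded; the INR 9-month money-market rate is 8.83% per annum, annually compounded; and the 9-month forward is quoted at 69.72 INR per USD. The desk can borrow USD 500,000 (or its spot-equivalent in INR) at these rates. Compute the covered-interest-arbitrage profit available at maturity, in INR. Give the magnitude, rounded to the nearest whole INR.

INR 620,581

T = 9/12 years.
Keep in USD, deliver into the forward: 500,000·1.0428222336·69.72 = INR 36,352,783.06.
Swap to INR now, deposit: 500,000·67.07·1.0655196712 = INR 35,732,202.17.
The quoted forward overvalues USD, so borrow INR, buy USD at spot, deposit the USD at 5.75%, and sell the proceeds forward at 69.72.
Profit = 36,352,783.06 − 35,732,202.17 = INR 620,581.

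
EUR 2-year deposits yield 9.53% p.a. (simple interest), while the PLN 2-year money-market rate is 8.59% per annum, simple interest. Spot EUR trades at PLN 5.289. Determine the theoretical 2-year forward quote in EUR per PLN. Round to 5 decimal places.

0.19211

T = 2 years.
PLN accumulates by 1 + 0.0859×2 = 1.171800.
Growth of 1 EUR over T: 1 + 0.0953×2 = 1.190600.
Forward (PLN per EUR) = 5.289 × 1.171800 / 1.190600 = 5.205485.
Invert for EUR per PLN: 1 / 5.205485 = 0.19211.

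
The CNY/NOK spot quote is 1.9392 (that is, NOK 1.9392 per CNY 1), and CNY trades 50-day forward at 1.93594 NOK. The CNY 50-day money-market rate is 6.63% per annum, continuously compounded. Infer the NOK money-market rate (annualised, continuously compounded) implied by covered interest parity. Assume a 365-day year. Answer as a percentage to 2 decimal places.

T = 50/365 years.
F/S = 1.93594/1.9392 = 0.9983189 = (growth of NOK) / (growth of CNY).
CNY growth factor: e^(0.0663×50/365) = 1.0091236.
So the NOK growth factor = 1.0074272.
Take logs: ln 1.0074272 / (50/365) = 0.054018, so 5.40%.

5.40%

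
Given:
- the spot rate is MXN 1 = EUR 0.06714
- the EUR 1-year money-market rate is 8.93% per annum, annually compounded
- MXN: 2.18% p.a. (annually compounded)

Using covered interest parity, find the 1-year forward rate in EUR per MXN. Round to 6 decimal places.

0.071575

T = 1 year.
EUR accumulates by (1 + 0.0893)^1 = 1.089300.
MXN growth factor: (1 + 0.0218)^1 = 1.021800.
So F = 0.06714 × 1.089300 / 1.021800 = 0.07157526 (EUR/MXN).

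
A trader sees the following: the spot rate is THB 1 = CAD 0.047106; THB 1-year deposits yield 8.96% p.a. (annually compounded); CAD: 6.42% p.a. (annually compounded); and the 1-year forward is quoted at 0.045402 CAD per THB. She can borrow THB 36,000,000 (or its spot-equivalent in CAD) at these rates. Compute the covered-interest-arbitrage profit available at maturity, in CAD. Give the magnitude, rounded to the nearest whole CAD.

CAD 23,767

T = 1 year.
Route A — deposit THB, sell forward: 36,000,000 × 1.089600 × 0.045402 = CAD 1,780,920.69.
Route B — convert at spot, deposit CAD: 36,000,000 × 0.047106 × 1.064200 = CAD 1,804,687.39.
The quoted forward undervalues THB, so borrow THB, convert to CAD at spot, deposit the CAD at 6.42%, and buy THB forward at 0.045402 to cover the loan.
Profit = 1,804,687.39 − 1,780,920.69 = CAD 23,767.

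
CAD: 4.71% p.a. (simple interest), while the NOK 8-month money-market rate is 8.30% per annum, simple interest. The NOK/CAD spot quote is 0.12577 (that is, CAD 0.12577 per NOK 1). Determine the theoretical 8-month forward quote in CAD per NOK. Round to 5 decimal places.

0.12292

T = 8/12 years.
CAD growth factor: 1 + 0.0471×8/12 = 1.031400.
NOK accumulates by 1 + 0.0830×8/12 = 1.0553333.
So F = 0.12577 × 1.031400 / 1.0553333 = 0.1229177 (CAD/NOK).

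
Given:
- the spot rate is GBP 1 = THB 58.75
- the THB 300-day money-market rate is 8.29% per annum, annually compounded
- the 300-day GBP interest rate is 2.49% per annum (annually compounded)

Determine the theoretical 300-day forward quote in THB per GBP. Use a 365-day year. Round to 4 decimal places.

61.4692

T = 300/365 years.
Growth of 1 THB over T: (1 + 0.0829)^(300/365) = 1.0676497.
GBP growth factor: (1 + 0.0249)^(300/365) = 1.02042082.
CIP: F = S · (grow THB)/(grow GBP) = 58.75 × 1.0676497/1.02042082 = 61.469169 THB per GBP.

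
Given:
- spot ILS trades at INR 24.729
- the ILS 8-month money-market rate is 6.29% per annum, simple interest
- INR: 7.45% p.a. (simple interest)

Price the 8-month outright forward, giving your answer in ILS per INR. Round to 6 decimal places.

T = 8/12 years.
INR growth factor: 1 + 0.0745×8/12 = 1.0496667.
Growth of 1 ILS over T: 1 + 0.0629×8/12 = 1.0419333.
CIP: F = S · (grow INR)/(grow ILS) = 24.729 × 1.0496667/1.0419333 = 24.91254 INR per ILS.
Invert for ILS per INR: 1 / 24.91254 = 0.040140.

0.040140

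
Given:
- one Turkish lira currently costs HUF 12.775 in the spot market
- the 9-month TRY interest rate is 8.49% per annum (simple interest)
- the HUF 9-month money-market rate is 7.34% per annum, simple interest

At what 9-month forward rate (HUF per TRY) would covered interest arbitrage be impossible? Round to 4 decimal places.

12.6714

T = 9/12 years.
HUF growth factor: 1 + 0.0734×9/12 = 1.055050.
Growth of 1 TRY over T: 1 + 0.0849×9/12 = 1.063675.
CIP: F = S · (grow HUF)/(grow TRY) = 12.775 × 1.055050/1.063675 = 12.671412 HUF per TRY.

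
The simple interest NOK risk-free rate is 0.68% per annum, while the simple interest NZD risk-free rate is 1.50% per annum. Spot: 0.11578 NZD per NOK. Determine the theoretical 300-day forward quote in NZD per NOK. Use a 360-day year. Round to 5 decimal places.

T = 300/360 years.
NZD growth factor: 1 + 0.0150×300/360 = 1.012500.
NOK growth factor: 1 + 0.0068×300/360 = 1.0056667.
CIP: F = S · (grow NZD)/(grow NOK) = 0.11578 × 1.012500/1.0056667 = 0.1165667 NZD per NOK.

0.11657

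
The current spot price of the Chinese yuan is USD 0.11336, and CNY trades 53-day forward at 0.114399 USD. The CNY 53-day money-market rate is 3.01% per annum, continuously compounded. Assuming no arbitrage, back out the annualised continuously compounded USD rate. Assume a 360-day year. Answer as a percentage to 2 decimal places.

T = 53/360 years.
F/S = 0.114399/0.11336 = 1.0091655 = (growth of USD) / (growth of CNY).
The CNY side grows by e^(0.0301×53/360) = 1.0044412.
So the USD growth factor = 1.0136474.
Take logs: ln 1.0136474 / (53/360) = 0.092072, so 9.21%.

9.21%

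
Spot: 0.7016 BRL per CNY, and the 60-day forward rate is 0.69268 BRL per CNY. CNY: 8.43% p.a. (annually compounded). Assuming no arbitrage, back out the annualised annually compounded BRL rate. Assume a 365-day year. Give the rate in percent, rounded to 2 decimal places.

0.31%

T = 60/365 years.
By CIP, F/S equals the BRL-to-CNY growth ratio: 0.69268/0.7016 = 0.9872862.
CNY growth factor: (1 + 0.0843)^(60/365) = 1.0133932.
That pins the BRL growth at 1.0005091.
r = 1.0005091^(365/60) − 1 = 0.003101 → 0.31%.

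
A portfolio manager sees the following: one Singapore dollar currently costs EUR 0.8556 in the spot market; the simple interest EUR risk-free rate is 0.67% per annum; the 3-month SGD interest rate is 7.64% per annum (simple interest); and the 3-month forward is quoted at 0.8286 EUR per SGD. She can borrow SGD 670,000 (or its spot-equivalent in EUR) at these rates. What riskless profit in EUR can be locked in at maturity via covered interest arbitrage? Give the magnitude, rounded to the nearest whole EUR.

EUR 8,447

T = 3/12 years.
Invest the SGD and cover forward: 670,000 × 1.019100 × 0.8286 = EUR 565,765.59.
Convert at spot and invest in EUR: 670,000 × 0.8556 × 1.001675 = EUR 574,212.20.
The quoted forward undervalues SGD, so borrow SGD, convert to EUR at spot, deposit the EUR at 0.67%, and buy SGD forward at 0.8286 to cover the loan.
Arbitrage profit = |565,765.59 − 574,212.20| = EUR 8,447.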